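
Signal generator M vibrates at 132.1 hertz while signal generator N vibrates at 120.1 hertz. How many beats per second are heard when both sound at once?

12 Hz

f_beat = |f₁ − f₂|.
|132.1 − 120.1| = 12 Hz.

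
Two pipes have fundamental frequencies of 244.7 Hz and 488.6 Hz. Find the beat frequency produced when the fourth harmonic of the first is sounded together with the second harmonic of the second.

Fourth harmonic of the first: 4·244.7 = 978.8 Hz.
Second harmonic of the second: 2·488.6 = 977.2 Hz.
f_beat = |978.8 − 977.2| = 1.6 Hz.

1.6 Hz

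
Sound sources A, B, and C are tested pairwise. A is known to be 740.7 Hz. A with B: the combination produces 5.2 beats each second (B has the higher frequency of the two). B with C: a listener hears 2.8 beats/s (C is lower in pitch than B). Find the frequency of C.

B is above A, so f_B = 740.7 + 5.2 = 745.9 Hz.
C is below B, so f_C = 745.9 − 2.8 = 743.1 Hz.

743.1 Hz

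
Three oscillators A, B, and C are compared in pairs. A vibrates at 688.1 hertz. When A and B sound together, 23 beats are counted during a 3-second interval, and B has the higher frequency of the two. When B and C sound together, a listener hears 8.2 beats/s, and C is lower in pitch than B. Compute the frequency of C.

687.5667 Hz

A–B: Beat frequency = 23/3 = 7.6667 Hz.
B is above A, so f_B = 688.1 + 7.6667 = 695.7667 Hz.
C is below B, so f_C = 695.7667 − 8.2 = 687.5667 Hz.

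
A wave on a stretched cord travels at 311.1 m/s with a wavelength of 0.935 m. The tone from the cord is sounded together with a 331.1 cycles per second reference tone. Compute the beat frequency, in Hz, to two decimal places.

1.63 Hz

Source frequency f = v/λ = 311.1/0.935 = 332.7273 Hz.
f_beat = |332.7273 − 331.1| = 1.63 Hz.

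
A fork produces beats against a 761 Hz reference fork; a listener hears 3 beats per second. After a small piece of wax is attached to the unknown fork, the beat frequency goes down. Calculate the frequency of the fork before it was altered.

764 Hz

|f − 761| = 3, so the fork was at either 758 Hz or 764 Hz.
Loading a fork with wax lowers its frequency; the adjustment lowers the fork's frequency.
The beat rate fell, so the adjustment moved the fork toward 761 Hz — it must have started above the reference.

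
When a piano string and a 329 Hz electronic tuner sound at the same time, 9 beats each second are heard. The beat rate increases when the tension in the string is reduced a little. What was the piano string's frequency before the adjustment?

|f − 329| = 9, so the piano string was at either 320 Hz or 338 Hz.
Lower tension means lower frequency; the adjustment lowers the piano string's frequency.
The beat rate rose, so the adjustment moved the piano string further from 329 Hz — it was already below the reference.

320 Hz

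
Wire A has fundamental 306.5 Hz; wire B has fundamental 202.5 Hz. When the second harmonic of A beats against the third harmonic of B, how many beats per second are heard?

Second harmonic of the first: 2·306.5 = 613.0 Hz.
Third harmonic of the second: 3·202.5 = 607.5 Hz.
f_beat = |613.0 − 607.5| = 5.5 Hz.

5.5 Hz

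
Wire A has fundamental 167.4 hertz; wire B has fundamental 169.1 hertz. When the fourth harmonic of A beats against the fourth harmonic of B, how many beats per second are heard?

Fourth harmonic of the first: 4·167.4 = 669.6 Hz.
Fourth harmonic of the second: 4·169.1 = 676.4 Hz.
f_beat = |669.6 − 676.4| = 6.8 Hz.

6.8 Hz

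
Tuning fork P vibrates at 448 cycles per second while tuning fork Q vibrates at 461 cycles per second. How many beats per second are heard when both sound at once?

The beat frequency equals the magnitude of the frequency difference.
|448 − 461| = 13 Hz.

13 Hz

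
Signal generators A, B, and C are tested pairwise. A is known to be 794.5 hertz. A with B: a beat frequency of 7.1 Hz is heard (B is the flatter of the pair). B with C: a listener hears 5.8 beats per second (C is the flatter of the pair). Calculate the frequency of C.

B is below A, so f_B = 794.5 − 7.1 = 787.4 Hz.
C is below B, so f_C = 787.4 − 5.8 = 781.6 Hz.

781.6 Hz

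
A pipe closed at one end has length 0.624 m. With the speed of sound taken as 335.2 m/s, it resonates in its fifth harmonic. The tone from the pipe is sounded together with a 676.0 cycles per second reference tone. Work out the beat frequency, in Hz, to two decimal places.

Closed pipe (odd harmonics): f_n = n·v/(4L) = 5·335.2/(4·0.624) = 671.4744 Hz.
f_beat = |671.4744 − 676.0| = 4.53 Hz.

4.53 Hz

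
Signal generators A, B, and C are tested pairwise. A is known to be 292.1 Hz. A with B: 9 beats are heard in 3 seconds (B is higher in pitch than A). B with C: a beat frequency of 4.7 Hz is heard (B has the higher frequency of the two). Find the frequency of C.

A–B: Beat frequency = 9/3 = 3 Hz.
B is above A, so f_B = 292.1 + 3 = 295.1 Hz.
C is below B, so f_C = 295.1 − 4.7 = 290.4 Hz.

290.4 Hz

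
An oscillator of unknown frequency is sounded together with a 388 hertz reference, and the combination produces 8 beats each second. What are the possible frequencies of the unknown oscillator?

|f − 388| = 8, so f = 388 ± 8.

380 Hz or 396 Hz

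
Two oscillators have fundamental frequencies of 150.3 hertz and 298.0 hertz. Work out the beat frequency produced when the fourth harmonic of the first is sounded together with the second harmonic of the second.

Fourth harmonic of the first: 4·150.3 = 601.2 Hz.
Second harmonic of the second: 2·298.0 = 596.0 Hz.
f_beat = |601.2 − 596.0| = 5.2 Hz.

5.2 Hz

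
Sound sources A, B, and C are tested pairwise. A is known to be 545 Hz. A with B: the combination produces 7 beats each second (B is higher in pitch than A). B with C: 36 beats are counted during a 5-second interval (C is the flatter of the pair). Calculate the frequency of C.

B is above A, so f_B = 545 + 7 = 552 Hz.
B–C: Beat frequency = 36/5 = 7.2 Hz.
C is below B, so f_C = 552 − 7.2 = 544.8 Hz.

544.8 Hz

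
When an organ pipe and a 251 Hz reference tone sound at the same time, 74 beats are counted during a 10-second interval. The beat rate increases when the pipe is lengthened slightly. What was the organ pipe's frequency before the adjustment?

243.6 Hz

Beat frequency = 74/10 = 7.4 Hz.
|f − 251| = 7.4, so the organ pipe was at either 243.6 Hz or 258.4 Hz.
A longer pipe has a lower fundamental; the adjustment lowers the organ pipe's frequency.
The beat rate rose, so the adjustment moved the organ pipe further from 251 Hz — it was already below the reference.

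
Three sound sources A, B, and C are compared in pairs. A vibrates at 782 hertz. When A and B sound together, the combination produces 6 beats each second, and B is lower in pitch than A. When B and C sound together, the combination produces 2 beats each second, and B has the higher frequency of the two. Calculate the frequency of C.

B is below A, so f_B = 782 − 6 = 776 Hz.
C is below B, so f_C = 776 − 2 = 774 Hz.

774 Hz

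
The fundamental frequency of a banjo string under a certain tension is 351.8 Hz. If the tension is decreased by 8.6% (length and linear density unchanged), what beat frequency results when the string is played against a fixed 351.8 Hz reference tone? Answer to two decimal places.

For a string, f ∝ √T, so the new frequency is 351.8·√0.914 = 336.3326 Hz.
f_beat = |336.3326 − 351.8| = 15.47 Hz.

15.47 Hz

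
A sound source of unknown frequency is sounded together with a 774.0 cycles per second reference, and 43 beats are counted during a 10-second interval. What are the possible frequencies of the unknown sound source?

769.7 Hz or 778.3 Hz

Beat frequency = 43/10 = 4.3 Hz.
|f − 774.0| = 4.3, so f = 774.0 ± 4.3.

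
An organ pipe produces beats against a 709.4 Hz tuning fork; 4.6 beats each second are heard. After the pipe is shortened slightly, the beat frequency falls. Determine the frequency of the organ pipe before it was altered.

704.8 Hz

|f − 709.4| = 4.6, so the organ pipe was at either 704.8 Hz or 714 Hz.
A shorter pipe has a higher fundamental; the adjustment raises the organ pipe's frequency.
The beat rate fell, so the adjustment moved the organ pipe toward 709.4 Hz — it must have started below the reference.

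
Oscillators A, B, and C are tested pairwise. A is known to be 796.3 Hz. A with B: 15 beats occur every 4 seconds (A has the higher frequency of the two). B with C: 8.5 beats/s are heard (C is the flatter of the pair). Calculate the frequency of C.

784.05 Hz

A–B: Beat frequency = 15/4 = 3.75 Hz.
B is below A, so f_B = 796.3 − 3.75 = 792.55 Hz.
C is below B, so f_C = 792.55 − 8.5 = 784.05 Hz.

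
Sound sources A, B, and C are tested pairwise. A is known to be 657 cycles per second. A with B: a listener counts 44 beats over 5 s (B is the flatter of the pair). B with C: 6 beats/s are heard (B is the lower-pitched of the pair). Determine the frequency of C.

A–B: Beat frequency = 44/5 = 8.8 Hz.
B is below A, so f_B = 657 − 8.8 = 648.2 Hz.
C is above B, so f_C = 648.2 + 6 = 654.2 Hz.

654.2 Hz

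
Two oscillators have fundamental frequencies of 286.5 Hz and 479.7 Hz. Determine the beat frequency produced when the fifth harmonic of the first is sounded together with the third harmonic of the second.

6.6 Hz

Fifth harmonic of the first: 5·286.5 = 1432.5 Hz.
Third harmonic of the second: 3·479.7 = 1439.1 Hz.
f_beat = |1432.5 − 1439.1| = 6.6 Hz.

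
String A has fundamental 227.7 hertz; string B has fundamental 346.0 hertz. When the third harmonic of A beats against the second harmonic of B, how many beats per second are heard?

8.9 Hz

Third harmonic of the first: 3·227.7 = 683.1 Hz.
Second harmonic of the second: 2·346.0 = 692.0 Hz.
f_beat = |683.1 − 692.0| = 8.9 Hz.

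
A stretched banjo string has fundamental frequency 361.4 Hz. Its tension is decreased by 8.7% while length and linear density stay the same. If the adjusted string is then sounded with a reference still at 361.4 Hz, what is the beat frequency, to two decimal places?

16.08 Hz

For a string, f ∝ √T, so the new frequency is 361.4·√0.913 = 345.3214 Hz.
f_beat = |345.3214 − 361.4| = 16.08 Hz.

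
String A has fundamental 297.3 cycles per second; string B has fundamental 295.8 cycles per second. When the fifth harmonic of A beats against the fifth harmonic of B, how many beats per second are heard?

7.5 Hz

Fifth harmonic of the first: 5·297.3 = 1486.5 Hz.
Fifth harmonic of the second: 5·295.8 = 1479.0 Hz.
f_beat = |1486.5 − 1479.0| = 7.5 Hz.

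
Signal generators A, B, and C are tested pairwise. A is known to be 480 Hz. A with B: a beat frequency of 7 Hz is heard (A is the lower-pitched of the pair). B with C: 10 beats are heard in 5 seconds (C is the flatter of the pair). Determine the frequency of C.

B is above A, so f_B = 480 + 7 = 487 Hz.
B–C: Beat frequency = 10/5 = 2 Hz.
C is below B, so f_C = 487 − 2 = 485 Hz.

485 Hz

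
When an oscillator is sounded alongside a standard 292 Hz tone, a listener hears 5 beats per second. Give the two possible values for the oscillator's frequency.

|f − 292| = 5, so f = 292 ± 5.

287 Hz or 297 Hz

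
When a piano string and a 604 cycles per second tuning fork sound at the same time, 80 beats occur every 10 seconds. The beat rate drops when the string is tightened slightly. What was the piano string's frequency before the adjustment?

596 Hz

Beat frequency = 80/10 = 8 Hz.
|f − 604| = 8, so the piano string was at either 596 Hz or 612 Hz.
Increasing tension raises a string's frequency; the adjustment raises the piano string's frequency.
The beat rate fell, so the adjustment moved the piano string toward 604 Hz — it must have started below the reference.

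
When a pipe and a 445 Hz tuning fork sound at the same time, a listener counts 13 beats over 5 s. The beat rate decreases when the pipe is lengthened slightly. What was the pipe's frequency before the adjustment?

Beat frequency = 13/5 = 2.6 Hz.
|f − 445| = 2.6, so the pipe was at either 442.4 Hz or 447.6 Hz.
A longer pipe has a lower fundamental; the adjustment lowers the pipe's frequency.
The beat rate fell, so the adjustment moved the pipe toward 445 Hz — it must have started above the reference.

447.6 Hz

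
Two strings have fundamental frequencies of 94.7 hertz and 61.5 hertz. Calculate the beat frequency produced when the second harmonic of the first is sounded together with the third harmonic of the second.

4.9 Hz

Second harmonic of the first: 2·94.7 = 189.4 Hz.
Third harmonic of the second: 3·61.5 = 184.5 Hz.
f_beat = |189.4 − 184.5| = 4.9 Hz.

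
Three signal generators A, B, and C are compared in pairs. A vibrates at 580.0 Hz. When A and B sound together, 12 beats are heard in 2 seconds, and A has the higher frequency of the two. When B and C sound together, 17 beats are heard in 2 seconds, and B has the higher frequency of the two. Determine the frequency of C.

A–B: Beat frequency = 12/2 = 6 Hz.
B is below A, so f_B = 580.0 − 6 = 574 Hz.
B–C: Beat frequency = 17/2 = 8.5 Hz.
C is below B, so f_C = 574 − 8.5 = 565.5 Hz.

565.5 Hz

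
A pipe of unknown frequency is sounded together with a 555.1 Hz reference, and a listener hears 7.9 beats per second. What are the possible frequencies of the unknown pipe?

|f − 555.1| = 7.9, so f = 555.1 ± 7.9.

547.2 Hz or 563 Hz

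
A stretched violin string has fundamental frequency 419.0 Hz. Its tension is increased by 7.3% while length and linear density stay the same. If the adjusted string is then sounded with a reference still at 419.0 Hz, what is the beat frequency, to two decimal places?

For a string, f ∝ √T, so the new frequency is 419.0·√1.073 = 434.0241 Hz.
f_beat = |434.0241 − 419.0| = 15.02 Hz.

15.02 Hz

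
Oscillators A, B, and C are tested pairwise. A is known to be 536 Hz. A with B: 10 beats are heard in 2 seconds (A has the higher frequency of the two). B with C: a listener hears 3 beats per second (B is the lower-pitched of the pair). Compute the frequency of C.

534 Hz

A–B: Beat frequency = 10/2 = 5 Hz.
B is below A, so f_B = 536 − 5 = 531 Hz.
C is above B, so f_C = 531 + 3 = 534 Hz.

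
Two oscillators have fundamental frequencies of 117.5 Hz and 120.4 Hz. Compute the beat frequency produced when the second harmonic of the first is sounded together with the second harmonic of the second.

5.8 Hz

Second harmonic of the first: 2·117.5 = 235.0 Hz.
Second harmonic of the second: 2·120.4 = 240.8 Hz.
f_beat = |235.0 − 240.8| = 5.8 Hz.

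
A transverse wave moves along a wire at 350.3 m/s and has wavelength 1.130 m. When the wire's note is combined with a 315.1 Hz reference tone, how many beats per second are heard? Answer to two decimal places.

Source frequency f = v/λ = 350.3/1.130 = 310.0000 Hz.
f_beat = |310.0000 − 315.1| = 5.10 Hz.

5.10 Hz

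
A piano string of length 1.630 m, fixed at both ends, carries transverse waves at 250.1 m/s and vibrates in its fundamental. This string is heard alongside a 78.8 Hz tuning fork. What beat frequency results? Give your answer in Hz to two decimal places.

For a string fixed at both ends, f_n = n·v/(2L) = 1·250.1/(2·1.630) = 76.7178 Hz.
f_beat = |76.7178 − 78.8| = 2.08 Hz.

2.08 Hz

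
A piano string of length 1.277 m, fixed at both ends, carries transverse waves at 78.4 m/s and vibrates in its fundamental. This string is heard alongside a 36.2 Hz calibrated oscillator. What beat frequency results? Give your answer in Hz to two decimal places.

5.50 Hz

For a string fixed at both ends, f_n = n·v/(2L) = 1·78.4/(2·1.277) = 30.6969 Hz.
f_beat = |30.6969 − 36.2| = 5.50 Hz.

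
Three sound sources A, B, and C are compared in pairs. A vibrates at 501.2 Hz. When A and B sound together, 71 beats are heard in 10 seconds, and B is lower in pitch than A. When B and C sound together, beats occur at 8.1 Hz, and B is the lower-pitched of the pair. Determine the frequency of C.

A–B: Beat frequency = 71/10 = 7.1 Hz.
B is below A, so f_B = 501.2 − 7.1 = 494.1 Hz.
C is above B, so f_C = 494.1 + 8.1 = 502.2 Hz.

502.2 Hz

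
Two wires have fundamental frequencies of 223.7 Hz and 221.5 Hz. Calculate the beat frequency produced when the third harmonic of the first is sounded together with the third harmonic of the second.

Third harmonic of the first: 3·223.7 = 671.1 Hz.
Third harmonic of the second: 3·221.5 = 664.5 Hz.
f_beat = |671.1 − 664.5| = 6.6 Hz.

6.6 Hz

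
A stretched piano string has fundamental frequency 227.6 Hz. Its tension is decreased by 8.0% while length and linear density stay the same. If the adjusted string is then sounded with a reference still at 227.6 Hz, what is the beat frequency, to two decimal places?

9.29 Hz

For a string, f ∝ √T, so the new frequency is 227.6·√0.920 = 218.3063 Hz.
f_beat = |218.3063 − 227.6| = 9.29 Hz.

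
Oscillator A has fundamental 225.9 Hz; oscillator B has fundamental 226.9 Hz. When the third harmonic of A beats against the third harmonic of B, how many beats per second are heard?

3.0 Hz

Third harmonic of the first: 3·225.9 = 677.7 Hz.
Third harmonic of the second: 3·226.9 = 680.7 Hz.
f_beat = |677.7 − 680.7| = 3.0 Hz.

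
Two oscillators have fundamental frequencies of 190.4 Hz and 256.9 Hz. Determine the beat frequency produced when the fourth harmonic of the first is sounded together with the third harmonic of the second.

Fourth harmonic of the first: 4·190.4 = 761.6 Hz.
Third harmonic of the second: 3·256.9 = 770.7 Hz.
f_beat = |761.6 − 770.7| = 9.1 Hz.

9.1 Hz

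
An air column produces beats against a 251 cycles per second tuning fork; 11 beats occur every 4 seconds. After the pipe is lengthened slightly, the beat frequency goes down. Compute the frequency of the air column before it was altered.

Beat frequency = 11/4 = 2.75 Hz.
|f − 251| = 2.75, so the air column was at either 248.25 Hz or 253.75 Hz.
A longer pipe has a lower fundamental; the adjustment lowers the air column's frequency.
The beat rate fell, so the adjustment moved the air column toward 251 Hz — it must have started above the reference.

253.75 Hz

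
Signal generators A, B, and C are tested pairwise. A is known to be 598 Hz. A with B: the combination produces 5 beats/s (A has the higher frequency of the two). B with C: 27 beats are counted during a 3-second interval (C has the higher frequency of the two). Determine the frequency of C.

602 Hz

B is below A, so f_B = 598 − 5 = 593 Hz.
B–C: Beat frequency = 27/3 = 9 Hz.
C is above B, so f_C = 593 + 9 = 602 Hz.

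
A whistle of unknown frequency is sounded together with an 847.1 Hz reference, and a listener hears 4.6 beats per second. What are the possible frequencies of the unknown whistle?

|f − 847.1| = 4.6, so f = 847.1 ± 4.6.

842.5 Hz or 851.7 Hz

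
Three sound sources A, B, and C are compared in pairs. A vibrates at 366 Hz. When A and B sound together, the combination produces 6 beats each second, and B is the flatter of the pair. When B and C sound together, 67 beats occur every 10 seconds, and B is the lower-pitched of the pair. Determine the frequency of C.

366.7 Hz

B is below A, so f_B = 366 − 6 = 360 Hz.
B–C: Beat frequency = 67/10 = 6.7 Hz.
C is above B, so f_C = 360 + 6.7 = 366.7 Hz.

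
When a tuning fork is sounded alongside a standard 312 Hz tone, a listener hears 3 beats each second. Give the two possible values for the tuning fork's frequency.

309 Hz or 315 Hz

|f − 312| = 3, so f = 312 ± 3.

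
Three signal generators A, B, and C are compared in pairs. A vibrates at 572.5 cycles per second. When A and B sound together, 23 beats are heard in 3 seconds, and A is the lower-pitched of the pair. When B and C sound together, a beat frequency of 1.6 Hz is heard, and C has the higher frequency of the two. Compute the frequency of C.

581.7667 Hz

A–B: Beat frequency = 23/3 = 7.6667 Hz.
B is above A, so f_B = 572.5 + 7.6667 = 580.1667 Hz.
C is above B, so f_C = 580.1667 + 1.6 = 581.7667 Hz.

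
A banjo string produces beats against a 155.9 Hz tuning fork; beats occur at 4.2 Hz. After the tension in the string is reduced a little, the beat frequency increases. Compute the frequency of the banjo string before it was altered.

151.7 Hz

|f − 155.9| = 4.2, so the banjo string was at either 151.7 Hz or 160.1 Hz.
Lower tension means lower frequency; the adjustment lowers the banjo string's frequency.
The beat rate rose, so the adjustment moved the banjo string further from 155.9 Hz — it was already below the reference.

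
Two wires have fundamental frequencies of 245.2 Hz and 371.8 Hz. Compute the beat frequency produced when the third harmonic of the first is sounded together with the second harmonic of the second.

8.0 Hz

Third harmonic of the first: 3·245.2 = 735.6 Hz.
Second harmonic of the second: 2·371.8 = 743.6 Hz.
f_beat = |735.6 − 743.6| = 8.0 Hz.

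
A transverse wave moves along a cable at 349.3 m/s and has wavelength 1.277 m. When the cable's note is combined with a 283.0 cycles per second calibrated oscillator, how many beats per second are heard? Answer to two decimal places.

9.47 Hz

Source frequency f = v/λ = 349.3/1.277 = 273.5317 Hz.
f_beat = |273.5317 − 283.0| = 9.47 Hz.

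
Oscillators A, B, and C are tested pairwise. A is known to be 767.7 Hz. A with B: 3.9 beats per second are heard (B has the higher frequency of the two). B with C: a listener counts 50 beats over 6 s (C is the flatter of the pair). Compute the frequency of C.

763.2667 Hz

B is above A, so f_B = 767.7 + 3.9 = 771.6 Hz.
B–C: Beat frequency = 50/6 = 8.3333 Hz.
C is below B, so f_C = 771.6 − 8.3333 = 763.2667 Hz.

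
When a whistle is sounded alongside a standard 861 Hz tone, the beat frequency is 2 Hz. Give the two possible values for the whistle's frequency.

|f − 861| = 2, so f = 861 ± 2.

859 Hz or 863 Hz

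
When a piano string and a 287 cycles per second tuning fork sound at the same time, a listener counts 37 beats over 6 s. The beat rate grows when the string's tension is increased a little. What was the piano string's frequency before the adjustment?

293.1667 Hz

Beat frequency = 37/6 = 6.1667 Hz.
|f − 287| = 6.1667, so the piano string was at either 280.8333 Hz or 293.1667 Hz.
Higher tension means higher frequency; the adjustment raises the piano string's frequency.
The beat rate rose, so the adjustment moved the piano string further from 287 Hz — it was already above the reference.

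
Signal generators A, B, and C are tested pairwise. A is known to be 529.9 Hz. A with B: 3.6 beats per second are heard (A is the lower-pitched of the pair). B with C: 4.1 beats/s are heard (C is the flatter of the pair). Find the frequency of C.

B is above A, so f_B = 529.9 + 3.6 = 533.5 Hz.
C is below B, so f_C = 533.5 − 4.1 = 529.4 Hz.

529.4 Hz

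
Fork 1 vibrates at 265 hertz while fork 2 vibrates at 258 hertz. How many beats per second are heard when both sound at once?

7 Hz

Beats arise from superposition of two nearby frequencies; the beat rate is |f₁ − f₂|.
|265 − 258| = 7 Hz.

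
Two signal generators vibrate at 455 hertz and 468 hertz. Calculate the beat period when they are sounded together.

f_beat = |455 − 468| = 13 Hz.
Beat period T = 1 / f_beat = 1 / 13 s.

0.077 s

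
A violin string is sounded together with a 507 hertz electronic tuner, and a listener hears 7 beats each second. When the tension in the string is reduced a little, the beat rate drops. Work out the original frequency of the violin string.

|f − 507| = 7, so the violin string was at either 500 Hz or 514 Hz.
Lower tension means lower frequency; the adjustment lowers the violin string's frequency.
The beat rate fell, so the adjustment moved the violin string toward 507 Hz — it must have started above the reference.

514 Hz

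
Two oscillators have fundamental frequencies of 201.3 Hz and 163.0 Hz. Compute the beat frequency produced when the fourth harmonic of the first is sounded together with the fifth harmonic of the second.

9.8 Hz

Fourth harmonic of the first: 4·201.3 = 805.2 Hz.
Fifth harmonic of the second: 5·163.0 = 815.0 Hz.
f_beat = |805.2 − 815.0| = 9.8 Hz.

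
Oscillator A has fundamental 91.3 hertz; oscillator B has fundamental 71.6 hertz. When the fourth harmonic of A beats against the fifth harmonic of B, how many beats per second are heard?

7.2 Hz

Fourth harmonic of the first: 4·91.3 = 365.2 Hz.
Fifth harmonic of the second: 5·71.6 = 358.0 Hz.
f_beat = |365.2 − 358.0| = 7.2 Hz.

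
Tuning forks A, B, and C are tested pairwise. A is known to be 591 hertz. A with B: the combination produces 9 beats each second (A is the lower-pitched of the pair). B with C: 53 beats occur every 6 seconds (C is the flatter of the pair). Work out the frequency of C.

B is above A, so f_B = 591 + 9 = 600 Hz.
B–C: Beat frequency = 53/6 = 8.8333 Hz.
C is below B, so f_C = 600 − 8.8333 = 591.1667 Hz.

591.1667 Hz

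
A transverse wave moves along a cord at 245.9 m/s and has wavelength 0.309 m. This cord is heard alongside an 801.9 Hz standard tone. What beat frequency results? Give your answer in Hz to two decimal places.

6.11 Hz

Source frequency f = v/λ = 245.9/0.309 = 795.7929 Hz.
f_beat = |795.7929 − 801.9| = 6.11 Hz.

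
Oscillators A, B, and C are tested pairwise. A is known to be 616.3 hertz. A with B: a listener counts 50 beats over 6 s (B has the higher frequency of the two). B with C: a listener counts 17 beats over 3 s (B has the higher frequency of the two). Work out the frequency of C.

618.9667 Hz

A–B: Beat frequency = 50/6 = 8.3333 Hz.
B is above A, so f_B = 616.3 + 8.3333 = 624.6333 Hz.
B–C: Beat frequency = 17/3 = 5.6667 Hz.
C is below B, so f_C = 624.6333 − 5.6667 = 618.9667 Hz.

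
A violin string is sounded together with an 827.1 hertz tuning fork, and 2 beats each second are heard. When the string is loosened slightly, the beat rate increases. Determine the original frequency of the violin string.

825.1 Hz

|f − 827.1| = 2, so the violin string was at either 825.1 Hz or 829.1 Hz.
Reducing tension lowers a string's frequency; the adjustment lowers the violin string's frequency.
The beat rate rose, so the adjustment moved the violin string further from 827.1 Hz — it was already below the reference.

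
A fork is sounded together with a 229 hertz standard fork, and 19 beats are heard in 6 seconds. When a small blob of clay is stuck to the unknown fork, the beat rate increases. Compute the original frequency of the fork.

225.8333 Hz

Beat frequency = 19/6 = 3.1667 Hz.
|f − 229| = 3.1667, so the fork was at either 225.8333 Hz or 232.1667 Hz.
Adding mass to a fork lowers its frequency; the adjustment lowers the fork's frequency.
The beat rate rose, so the adjustment moved the fork further from 229 Hz — it was already below the reference.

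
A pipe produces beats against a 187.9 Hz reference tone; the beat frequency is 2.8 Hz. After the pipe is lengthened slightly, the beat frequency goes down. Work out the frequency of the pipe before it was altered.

190.7 Hz

|f − 187.9| = 2.8, so the pipe was at either 185.1 Hz or 190.7 Hz.
A longer pipe has a lower fundamental; the adjustment lowers the pipe's frequency.
The beat rate fell, so the adjustment moved the pipe toward 187.9 Hz — it must have started above the reference.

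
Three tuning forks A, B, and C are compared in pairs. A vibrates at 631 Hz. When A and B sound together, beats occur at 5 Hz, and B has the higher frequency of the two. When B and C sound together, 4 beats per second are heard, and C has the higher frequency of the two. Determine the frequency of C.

B is above A, so f_B = 631 + 5 = 636 Hz.
C is above B, so f_C = 636 + 4 = 640 Hz.

640 Hz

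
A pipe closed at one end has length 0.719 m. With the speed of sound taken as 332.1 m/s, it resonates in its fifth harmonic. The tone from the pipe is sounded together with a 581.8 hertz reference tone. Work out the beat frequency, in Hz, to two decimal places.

Closed pipe (odd harmonics): f_n = n·v/(4L) = 5·332.1/(4·0.719) = 577.3644 Hz.
f_beat = |577.3644 − 581.8| = 4.44 Hz.

4.44 Hz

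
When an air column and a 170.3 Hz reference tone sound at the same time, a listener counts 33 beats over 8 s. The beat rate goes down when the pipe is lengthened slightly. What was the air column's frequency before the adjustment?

174.425 Hz

Beat frequency = 33/8 = 4.125 Hz.
|f − 170.3| = 4.125, so the air column was at either 166.175 Hz or 174.425 Hz.
A longer pipe has a lower fundamental; the adjustment lowers the air column's frequency.
The beat rate fell, so the adjustment moved the air column toward 170.3 Hz — it must have started above the reference.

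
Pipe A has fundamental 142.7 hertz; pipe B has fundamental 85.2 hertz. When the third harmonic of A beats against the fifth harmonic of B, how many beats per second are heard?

Third harmonic of the first: 3·142.7 = 428.1 Hz.
Fifth harmonic of the second: 5·85.2 = 426.0 Hz.
f_beat = |428.1 − 426.0| = 2.1 Hz.

2.1 Hz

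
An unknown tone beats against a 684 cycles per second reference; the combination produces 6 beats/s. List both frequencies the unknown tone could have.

|f − 684| = 6, so f = 684 ± 6.

678 Hz or 690 Hz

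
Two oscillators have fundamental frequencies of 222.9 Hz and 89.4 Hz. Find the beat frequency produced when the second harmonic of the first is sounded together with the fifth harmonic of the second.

1.2 Hz

Second harmonic of the first: 2·222.9 = 445.8 Hz.
Fifth harmonic of the second: 5·89.4 = 447.0 Hz.
f_beat = |445.8 − 447.0| = 1.2 Hz.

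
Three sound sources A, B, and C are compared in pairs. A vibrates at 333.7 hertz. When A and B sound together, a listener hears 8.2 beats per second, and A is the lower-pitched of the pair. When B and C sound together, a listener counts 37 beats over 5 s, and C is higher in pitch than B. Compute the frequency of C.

B is above A, so f_B = 333.7 + 8.2 = 341.9 Hz.
B–C: Beat frequency = 37/5 = 7.4 Hz.
C is above B, so f_C = 341.9 + 7.4 = 349.3 Hz.

349.3 Hz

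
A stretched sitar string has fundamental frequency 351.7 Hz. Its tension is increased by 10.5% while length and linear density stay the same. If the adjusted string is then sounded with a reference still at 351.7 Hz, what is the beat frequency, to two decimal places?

18.00 Hz

For a string, f ∝ √T, so the new frequency is 351.7·√1.105 = 369.7035 Hz.
f_beat = |369.7035 − 351.7| = 18.00 Hz.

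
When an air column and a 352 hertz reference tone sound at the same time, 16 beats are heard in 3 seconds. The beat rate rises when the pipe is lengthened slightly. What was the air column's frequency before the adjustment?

Beat frequency = 16/3 = 5.3333 Hz.
|f − 352| = 5.3333, so the air column was at either 346.6667 Hz or 357.3333 Hz.
A longer pipe has a lower fundamental; the adjustment lowers the air column's frequency.
The beat rate rose, so the adjustment moved the air column further from 352 Hz — it was already below the reference.

346.6667 Hz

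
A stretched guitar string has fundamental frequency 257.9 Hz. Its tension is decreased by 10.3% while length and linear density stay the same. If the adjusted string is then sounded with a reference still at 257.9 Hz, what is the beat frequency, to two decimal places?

13.64 Hz

For a string, f ∝ √T, so the new frequency is 257.9·√0.897 = 244.2573 Hz.
f_beat = |244.2573 − 257.9| = 13.64 Hz.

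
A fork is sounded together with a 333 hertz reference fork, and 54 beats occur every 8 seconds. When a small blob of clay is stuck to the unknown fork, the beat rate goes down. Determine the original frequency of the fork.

339.75 Hz

Beat frequency = 54/8 = 6.75 Hz.
|f − 333| = 6.75, so the fork was at either 326.25 Hz or 339.75 Hz.
Adding mass to a fork lowers its frequency; the adjustment lowers the fork's frequency.
The beat rate fell, so the adjustment moved the fork toward 333 Hz — it must have started above the reference.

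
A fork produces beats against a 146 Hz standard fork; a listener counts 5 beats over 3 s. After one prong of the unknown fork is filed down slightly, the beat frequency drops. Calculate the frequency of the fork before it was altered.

144.3333 Hz

Beat frequency = 5/3 = 1.6667 Hz.
|f − 146| = 1.6667, so the fork was at either 144.3333 Hz or 147.6667 Hz.
Filing a prong removes mass and raises the fork's frequency; the adjustment raises the fork's frequency.
The beat rate fell, so the adjustment moved the fork toward 146 Hz — it must have started below the reference.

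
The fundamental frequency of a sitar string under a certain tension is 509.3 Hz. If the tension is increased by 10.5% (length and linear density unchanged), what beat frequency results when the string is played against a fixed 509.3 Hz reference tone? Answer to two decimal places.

For a string, f ∝ √T, so the new frequency is 509.3·√1.105 = 535.3710 Hz.
f_beat = |535.3710 − 509.3| = 26.07 Hz.

26.07 Hz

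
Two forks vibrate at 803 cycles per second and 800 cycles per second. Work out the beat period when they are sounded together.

f_beat = |803 − 800| = 3 Hz.
Beat period T = 1 / f_beat = 1 / 3 s.

0.333 s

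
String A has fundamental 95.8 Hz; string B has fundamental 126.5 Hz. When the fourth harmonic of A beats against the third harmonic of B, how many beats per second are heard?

Fourth harmonic of the first: 4·95.8 = 383.2 Hz.
Third harmonic of the second: 3·126.5 = 379.5 Hz.
f_beat = |383.2 − 379.5| = 3.7 Hz.

3.7 Hz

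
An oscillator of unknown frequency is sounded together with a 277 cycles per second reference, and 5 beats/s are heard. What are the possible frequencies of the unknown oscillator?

272 Hz or 282 Hz

|f − 277| = 5, so f = 277 ± 5.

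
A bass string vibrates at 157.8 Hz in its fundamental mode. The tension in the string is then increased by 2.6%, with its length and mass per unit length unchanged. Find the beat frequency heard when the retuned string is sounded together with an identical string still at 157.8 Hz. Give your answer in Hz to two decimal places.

2.04 Hz

For a string, f ∝ √T, so the new frequency is 157.8·√1.026 = 159.8382 Hz.
f_beat = |159.8382 − 157.8| = 2.04 Hz.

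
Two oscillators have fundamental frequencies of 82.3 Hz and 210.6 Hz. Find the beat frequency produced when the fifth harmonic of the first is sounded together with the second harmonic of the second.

9.7 Hz

Fifth harmonic of the first: 5·82.3 = 411.5 Hz.
Second harmonic of the second: 2·210.6 = 421.2 Hz.
f_beat = |411.5 − 421.2| = 9.7 Hz.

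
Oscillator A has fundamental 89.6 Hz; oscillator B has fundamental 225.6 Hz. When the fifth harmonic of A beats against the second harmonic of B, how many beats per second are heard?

3.2 Hz

Fifth harmonic of the first: 5·89.6 = 448.0 Hz.
Second harmonic of the second: 2·225.6 = 451.2 Hz.
f_beat = |448.0 − 451.2| = 3.2 Hz.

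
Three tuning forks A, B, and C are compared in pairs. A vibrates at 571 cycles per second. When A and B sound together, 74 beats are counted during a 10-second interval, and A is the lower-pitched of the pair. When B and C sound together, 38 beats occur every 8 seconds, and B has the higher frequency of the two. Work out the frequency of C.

A–B: Beat frequency = 74/10 = 7.4 Hz.
B is above A, so f_B = 571 + 7.4 = 578.4 Hz.
B–C: Beat frequency = 38/8 = 4.75 Hz.
C is below B, so f_C = 578.4 − 4.75 = 573.65 Hz.

573.65 Hz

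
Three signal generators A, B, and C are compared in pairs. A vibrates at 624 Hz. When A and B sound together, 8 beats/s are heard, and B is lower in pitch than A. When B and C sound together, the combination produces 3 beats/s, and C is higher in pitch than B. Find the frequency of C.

B is below A, so f_B = 624 − 8 = 616 Hz.
C is above B, so f_C = 616 + 3 = 619 Hz.

619 Hz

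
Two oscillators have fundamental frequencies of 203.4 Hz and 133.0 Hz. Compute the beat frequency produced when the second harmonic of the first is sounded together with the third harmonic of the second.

7.8 Hz

Second harmonic of the first: 2·203.4 = 406.8 Hz.
Third harmonic of the second: 3·133.0 = 399.0 Hz.
f_beat = |406.8 − 399.0| = 7.8 Hz.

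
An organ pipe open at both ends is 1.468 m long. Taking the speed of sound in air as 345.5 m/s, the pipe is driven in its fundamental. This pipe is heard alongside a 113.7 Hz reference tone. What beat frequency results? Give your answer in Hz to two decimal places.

Open pipe: f_n = n·v/(2L) = 1·345.5/(2·1.468) = 117.6771 Hz.
f_beat = |117.6771 − 113.7| = 3.98 Hz.

3.98 Hz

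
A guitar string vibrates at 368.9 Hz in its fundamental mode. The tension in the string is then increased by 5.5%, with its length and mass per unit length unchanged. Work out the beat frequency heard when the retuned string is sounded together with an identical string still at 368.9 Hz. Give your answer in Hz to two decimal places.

For a string, f ∝ √T, so the new frequency is 368.9·√1.055 = 378.9090 Hz.
f_beat = |378.9090 − 368.9| = 10.01 Hz.

10.01 Hz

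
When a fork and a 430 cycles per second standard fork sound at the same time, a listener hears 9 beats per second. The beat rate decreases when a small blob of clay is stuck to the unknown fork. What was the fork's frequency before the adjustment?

|f − 430| = 9, so the fork was at either 421 Hz or 439 Hz.
Adding mass to a fork lowers its frequency; the adjustment lowers the fork's frequency.
The beat rate fell, so the adjustment moved the fork toward 430 Hz — it must have started above the reference.

439 Hz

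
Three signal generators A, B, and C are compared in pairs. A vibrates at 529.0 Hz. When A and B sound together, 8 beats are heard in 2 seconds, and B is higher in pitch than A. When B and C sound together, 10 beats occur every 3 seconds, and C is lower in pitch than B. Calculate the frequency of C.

A–B: Beat frequency = 8/2 = 4 Hz.
B is above A, so f_B = 529.0 + 4 = 533 Hz.
B–C: Beat frequency = 10/3 = 3.3333 Hz.
C is below B, so f_C = 533 − 3.3333 = 529.6667 Hz.

529.6667 Hz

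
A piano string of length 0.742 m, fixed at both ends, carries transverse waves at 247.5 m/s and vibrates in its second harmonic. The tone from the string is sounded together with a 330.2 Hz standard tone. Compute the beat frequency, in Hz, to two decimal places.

For a string fixed at both ends, f_n = n·v/(2L) = 2·247.5/(2·0.742) = 333.5580 Hz.
f_beat = |333.5580 − 330.2| = 3.36 Hz.

3.36 Hz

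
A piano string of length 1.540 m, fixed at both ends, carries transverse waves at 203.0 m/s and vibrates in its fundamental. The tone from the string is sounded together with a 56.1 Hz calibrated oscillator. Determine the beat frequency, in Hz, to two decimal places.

For a string fixed at both ends, f_n = n·v/(2L) = 1·203.0/(2·1.540) = 65.9091 Hz.
f_beat = |65.9091 − 56.1| = 9.81 Hz.

9.81 Hz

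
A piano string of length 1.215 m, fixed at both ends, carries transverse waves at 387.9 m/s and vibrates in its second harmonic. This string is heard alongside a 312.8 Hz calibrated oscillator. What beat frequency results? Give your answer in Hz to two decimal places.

For a string fixed at both ends, f_n = n·v/(2L) = 2·387.9/(2·1.215) = 319.2593 Hz.
f_beat = |319.2593 − 312.8| = 6.46 Hz.

6.46 Hz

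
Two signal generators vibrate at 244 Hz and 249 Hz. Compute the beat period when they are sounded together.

0.200 s

f_beat = |244 − 249| = 5 Hz.
Beat period T = 1 / f_beat = 1 / 5 s.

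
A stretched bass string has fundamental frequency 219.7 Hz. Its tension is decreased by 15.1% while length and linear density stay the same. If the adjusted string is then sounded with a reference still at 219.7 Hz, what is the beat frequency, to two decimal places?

For a string, f ∝ √T, so the new frequency is 219.7·√0.849 = 202.4342 Hz.
f_beat = |202.4342 − 219.7| = 17.27 Hz.

17.27 Hz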